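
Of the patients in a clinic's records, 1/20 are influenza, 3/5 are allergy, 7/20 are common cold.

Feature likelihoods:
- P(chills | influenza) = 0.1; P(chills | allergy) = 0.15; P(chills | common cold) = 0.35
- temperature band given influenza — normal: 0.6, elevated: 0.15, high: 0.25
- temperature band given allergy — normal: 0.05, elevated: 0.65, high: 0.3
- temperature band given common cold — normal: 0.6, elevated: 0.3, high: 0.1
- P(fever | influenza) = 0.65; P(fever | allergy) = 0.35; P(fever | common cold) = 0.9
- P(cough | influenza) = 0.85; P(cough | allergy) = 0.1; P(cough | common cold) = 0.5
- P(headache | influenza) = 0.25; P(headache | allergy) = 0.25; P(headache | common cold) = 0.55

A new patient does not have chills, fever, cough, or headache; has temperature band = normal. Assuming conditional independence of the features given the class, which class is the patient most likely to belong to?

allergy

influenza: 0.05 × (1−0.1) × 0.6 × (1−0.65) × (1−0.85) × (1−0.25) = 0.001063125
allergy: 0.6 × (1−0.15) × 0.05 × (1−0.35) × (1−0.1) × (1−0.25) = 0.011188125
common cold: 0.35 × (1−0.35) × 0.6 × (1−0.9) × (1−0.5) × (1−0.55) = 0.00307125
Highest score → allergy.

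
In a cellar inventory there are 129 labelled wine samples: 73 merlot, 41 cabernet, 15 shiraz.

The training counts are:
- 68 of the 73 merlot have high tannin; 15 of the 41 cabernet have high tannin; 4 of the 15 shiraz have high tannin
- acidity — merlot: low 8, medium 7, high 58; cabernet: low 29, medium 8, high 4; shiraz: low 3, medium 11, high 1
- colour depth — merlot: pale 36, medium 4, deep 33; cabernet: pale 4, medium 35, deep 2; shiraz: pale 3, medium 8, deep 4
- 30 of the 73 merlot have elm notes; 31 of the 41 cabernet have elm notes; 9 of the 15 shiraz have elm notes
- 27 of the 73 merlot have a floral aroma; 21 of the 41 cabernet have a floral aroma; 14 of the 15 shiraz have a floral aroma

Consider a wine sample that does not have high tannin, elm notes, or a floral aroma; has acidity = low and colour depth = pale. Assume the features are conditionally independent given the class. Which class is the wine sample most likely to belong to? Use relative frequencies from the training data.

merlot: (73/129) × (5/73) × (8/73) × (36/73) × (43/73) × (46/73) ≈ 0.000777513
cabernet: (41/129) × (26/41) × (29/41) × (4/41) × (10/41) × (20/41) ≈ 0.00165476
shiraz: (15/129) × (11/15) × (3/15) × (3/15) × (6/15) × (1/15) ≈ 0.0000909561
Highest score → cabernet.

cabernet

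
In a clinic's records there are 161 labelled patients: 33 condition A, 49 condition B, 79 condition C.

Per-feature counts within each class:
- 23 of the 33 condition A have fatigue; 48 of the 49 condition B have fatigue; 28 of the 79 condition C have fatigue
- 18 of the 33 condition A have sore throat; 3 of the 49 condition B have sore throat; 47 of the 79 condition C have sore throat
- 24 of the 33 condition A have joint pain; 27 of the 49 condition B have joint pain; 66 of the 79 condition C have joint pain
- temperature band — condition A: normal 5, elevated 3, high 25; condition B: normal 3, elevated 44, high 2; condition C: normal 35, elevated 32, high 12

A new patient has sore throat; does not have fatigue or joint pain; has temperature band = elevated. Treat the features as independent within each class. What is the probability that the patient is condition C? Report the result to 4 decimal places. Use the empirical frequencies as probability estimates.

0.9267

condition A: (33/161) × (10/33) × (18/33) × (9/33) × (3/33) ≈ 0.000839979
condition B: (49/161) × (1/49) × (3/49) × (22/49) × (44/49) ≈ 0.000153314
condition C: (79/161) × (51/79) × (47/79) × (13/79) × (32/79) ≈ 0.0125619
P(condition C | x) = 0.0125619 / 0.013555193 ≈ 0.9267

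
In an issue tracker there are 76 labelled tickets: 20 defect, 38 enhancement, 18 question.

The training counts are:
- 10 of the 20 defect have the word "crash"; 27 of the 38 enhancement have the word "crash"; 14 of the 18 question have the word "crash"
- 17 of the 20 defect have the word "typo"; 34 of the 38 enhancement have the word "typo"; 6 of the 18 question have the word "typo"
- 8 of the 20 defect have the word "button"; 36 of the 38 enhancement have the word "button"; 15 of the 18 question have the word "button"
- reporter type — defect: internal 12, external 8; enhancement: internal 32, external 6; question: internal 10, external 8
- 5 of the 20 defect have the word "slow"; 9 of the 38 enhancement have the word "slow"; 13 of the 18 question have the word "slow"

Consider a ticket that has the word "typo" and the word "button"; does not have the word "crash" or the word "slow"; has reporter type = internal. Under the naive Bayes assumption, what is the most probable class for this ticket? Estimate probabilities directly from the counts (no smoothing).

enhancement

defect: (20/76) × (10/20) × (17/20) × (8/20) × (12/20) × (15/20) ≈ 0.0201316
enhancement: (38/76) × (11/38) × (34/38) × (36/38) × (32/38) × (29/38) ≈ 0.078845
question: (18/76) × (4/18) × (6/18) × (15/18) × (10/18) × (5/18) ≈ 0.00225615
Highest score → enhancement.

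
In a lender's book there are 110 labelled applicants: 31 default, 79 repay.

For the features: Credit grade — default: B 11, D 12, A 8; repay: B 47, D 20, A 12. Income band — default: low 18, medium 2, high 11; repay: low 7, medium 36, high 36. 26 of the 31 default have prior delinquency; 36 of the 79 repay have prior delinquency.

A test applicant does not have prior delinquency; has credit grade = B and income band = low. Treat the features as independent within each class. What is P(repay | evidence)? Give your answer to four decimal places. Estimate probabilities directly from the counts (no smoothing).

0.6875

default: (31/110) × (11/31) × (18/31) × (5/31) ≈ 0.00936524
repay: (79/110) × (47/79) × (7/79) × (43/79) ≈ 0.0206071
P(repay | x) = 0.0206071 / 0.02997234 ≈ 0.6875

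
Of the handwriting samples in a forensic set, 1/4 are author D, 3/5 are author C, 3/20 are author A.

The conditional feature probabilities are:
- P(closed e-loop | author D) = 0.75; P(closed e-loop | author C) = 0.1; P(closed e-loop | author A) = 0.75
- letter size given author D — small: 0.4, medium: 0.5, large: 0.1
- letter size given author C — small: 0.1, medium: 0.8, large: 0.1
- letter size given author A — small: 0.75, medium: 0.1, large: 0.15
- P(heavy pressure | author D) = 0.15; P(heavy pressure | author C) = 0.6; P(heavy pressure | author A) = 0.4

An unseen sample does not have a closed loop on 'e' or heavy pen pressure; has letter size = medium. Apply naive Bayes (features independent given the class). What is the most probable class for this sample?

author D: 0.25 × (1−0.75) × 0.5 × (1−0.15) = 0.0265625
author C: 0.6 × (1−0.1) × 0.8 × (1−0.6) = 0.1728
author A: 0.15 × (1−0.75) × 0.1 × (1−0.4) = 0.00225
Highest score → author C.

author C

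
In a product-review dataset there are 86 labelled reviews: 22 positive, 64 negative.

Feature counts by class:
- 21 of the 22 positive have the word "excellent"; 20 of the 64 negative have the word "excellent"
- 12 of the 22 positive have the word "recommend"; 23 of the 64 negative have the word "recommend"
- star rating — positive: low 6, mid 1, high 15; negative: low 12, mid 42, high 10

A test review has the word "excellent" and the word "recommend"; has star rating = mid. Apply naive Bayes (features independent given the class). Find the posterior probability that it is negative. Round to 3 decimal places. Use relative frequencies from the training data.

positive: (22/86) × (21/22) × (12/22) × (1/22) ≈ 0.0060542
negative: (64/86) × (20/64) × (23/64) × (42/64) ≈ 0.0548465
P(negative | x) = 0.0548465 / 0.0609007 ≈ 0.901

0.901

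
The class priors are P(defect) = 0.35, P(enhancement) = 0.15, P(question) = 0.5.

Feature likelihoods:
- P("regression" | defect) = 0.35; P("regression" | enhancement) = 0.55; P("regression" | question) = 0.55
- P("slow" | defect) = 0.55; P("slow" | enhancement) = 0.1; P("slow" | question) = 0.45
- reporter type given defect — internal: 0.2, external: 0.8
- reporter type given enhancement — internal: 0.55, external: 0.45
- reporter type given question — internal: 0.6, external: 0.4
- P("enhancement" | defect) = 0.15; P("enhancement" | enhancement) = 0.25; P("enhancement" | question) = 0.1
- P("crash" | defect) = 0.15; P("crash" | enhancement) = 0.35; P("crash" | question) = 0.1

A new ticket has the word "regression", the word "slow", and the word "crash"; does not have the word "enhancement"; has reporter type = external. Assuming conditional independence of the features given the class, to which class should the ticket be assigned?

defect

defect: 0.35 × 0.35 × 0.55 × 0.8 × (1−0.15) × 0.15 = 0.00687225
enhancement: 0.15 × 0.55 × 0.1 × 0.45 × (1−0.25) × 0.35 = 0.00097453125
question: 0.5 × 0.55 × 0.45 × 0.4 × (1−0.1) × 0.1 = 0.004455
Highest score → defect.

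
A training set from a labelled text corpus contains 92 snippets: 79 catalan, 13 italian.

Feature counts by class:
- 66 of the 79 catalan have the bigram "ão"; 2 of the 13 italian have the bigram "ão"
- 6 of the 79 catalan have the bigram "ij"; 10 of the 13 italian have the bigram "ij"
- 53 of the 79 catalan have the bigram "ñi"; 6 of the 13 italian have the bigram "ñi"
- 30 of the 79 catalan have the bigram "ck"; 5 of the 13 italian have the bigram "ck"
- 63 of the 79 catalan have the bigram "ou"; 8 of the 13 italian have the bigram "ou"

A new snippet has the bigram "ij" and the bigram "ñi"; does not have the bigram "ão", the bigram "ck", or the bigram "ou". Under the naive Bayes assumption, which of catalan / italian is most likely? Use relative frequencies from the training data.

catalan: (79/92) × (13/79) × (6/79) × (53/79) × (49/79) × (16/79) ≈ 0.000904462
italian: (13/92) × (11/13) × (10/13) × (6/13) × (8/13) × (5/13) ≈ 0.0100471
Highest score → italian.

italian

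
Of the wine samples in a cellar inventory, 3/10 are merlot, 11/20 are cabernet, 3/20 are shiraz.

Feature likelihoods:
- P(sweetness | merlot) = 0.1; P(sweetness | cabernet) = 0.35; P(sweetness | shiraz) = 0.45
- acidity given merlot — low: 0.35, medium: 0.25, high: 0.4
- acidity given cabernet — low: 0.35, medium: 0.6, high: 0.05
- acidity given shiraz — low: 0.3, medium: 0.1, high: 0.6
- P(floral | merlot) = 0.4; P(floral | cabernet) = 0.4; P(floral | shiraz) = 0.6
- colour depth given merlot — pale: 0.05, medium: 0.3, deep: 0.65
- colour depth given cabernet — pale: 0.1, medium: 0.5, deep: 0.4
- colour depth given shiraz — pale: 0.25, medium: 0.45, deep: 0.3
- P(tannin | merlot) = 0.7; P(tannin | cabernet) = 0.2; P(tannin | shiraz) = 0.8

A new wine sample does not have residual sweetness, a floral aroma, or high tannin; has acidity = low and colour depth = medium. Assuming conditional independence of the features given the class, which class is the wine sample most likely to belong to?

merlot: 0.3 × (1−0.1) × 0.35 × (1−0.4) × 0.3 × (1−0.7) = 0.005103
cabernet: 0.55 × (1−0.35) × 0.35 × (1−0.4) × 0.5 × (1−0.2) = 0.03003
shiraz: 0.15 × (1−0.45) × 0.3 × (1−0.6) × 0.45 × (1−0.8) = 0.000891
Highest score → cabernet.

cabernet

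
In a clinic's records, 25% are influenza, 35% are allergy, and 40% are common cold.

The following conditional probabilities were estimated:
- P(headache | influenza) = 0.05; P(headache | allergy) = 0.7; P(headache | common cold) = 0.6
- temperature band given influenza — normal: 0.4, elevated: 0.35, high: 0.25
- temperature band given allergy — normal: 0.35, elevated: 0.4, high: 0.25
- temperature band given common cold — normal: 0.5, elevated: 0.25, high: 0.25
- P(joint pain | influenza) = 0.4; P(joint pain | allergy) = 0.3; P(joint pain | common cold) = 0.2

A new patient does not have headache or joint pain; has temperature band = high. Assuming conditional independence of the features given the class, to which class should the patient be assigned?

influenza: 0.25 × (1−0.05) × 0.25 × (1−0.4) = 0.035625
allergy: 0.35 × (1−0.7) × 0.25 × (1−0.3) = 0.018375
common cold: 0.4 × (1−0.6) × 0.25 × (1−0.2) = 0.032
Highest score → influenza.

influenza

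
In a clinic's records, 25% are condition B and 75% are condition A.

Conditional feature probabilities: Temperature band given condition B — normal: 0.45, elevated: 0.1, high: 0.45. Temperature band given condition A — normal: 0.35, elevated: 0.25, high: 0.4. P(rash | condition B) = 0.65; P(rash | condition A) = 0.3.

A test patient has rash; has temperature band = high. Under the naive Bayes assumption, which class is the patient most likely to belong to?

condition A

condition B: 0.25 × 0.45 × 0.65 = 0.073125
condition A: 0.75 × 0.4 × 0.3 = 0.09
Highest score → condition A.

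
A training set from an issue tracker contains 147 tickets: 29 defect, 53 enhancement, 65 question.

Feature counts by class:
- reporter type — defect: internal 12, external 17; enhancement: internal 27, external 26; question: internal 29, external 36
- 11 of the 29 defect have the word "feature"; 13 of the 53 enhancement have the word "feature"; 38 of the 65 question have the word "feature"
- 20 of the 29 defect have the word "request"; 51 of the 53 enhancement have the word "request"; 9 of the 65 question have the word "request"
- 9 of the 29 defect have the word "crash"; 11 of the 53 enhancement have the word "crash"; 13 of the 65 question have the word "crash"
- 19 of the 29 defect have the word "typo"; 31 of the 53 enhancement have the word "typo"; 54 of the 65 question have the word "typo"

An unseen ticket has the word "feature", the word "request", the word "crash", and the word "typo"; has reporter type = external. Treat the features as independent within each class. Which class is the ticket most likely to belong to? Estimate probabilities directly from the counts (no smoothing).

defect

defect: (29/147) × (17/29) × (11/29) × (20/29) × (9/29) × (19/29) ≈ 0.00615118
enhancement: (53/147) × (26/53) × (13/53) × (51/53) × (11/53) × (31/53) ≈ 0.00506781
question: (65/147) × (36/65) × (38/65) × (9/65) × (13/65) × (54/65) ≈ 0.00329378
Highest score → defect.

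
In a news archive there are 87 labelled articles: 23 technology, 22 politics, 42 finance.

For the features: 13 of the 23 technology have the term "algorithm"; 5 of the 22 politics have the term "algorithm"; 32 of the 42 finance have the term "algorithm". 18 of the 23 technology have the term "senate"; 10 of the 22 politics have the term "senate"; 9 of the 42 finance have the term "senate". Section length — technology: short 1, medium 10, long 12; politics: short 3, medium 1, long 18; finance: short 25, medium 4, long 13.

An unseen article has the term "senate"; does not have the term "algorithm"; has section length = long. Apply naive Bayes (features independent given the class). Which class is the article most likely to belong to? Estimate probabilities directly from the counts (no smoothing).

politics

technology: (23/87) × (10/23) × (18/23) × (12/23) ≈ 0.0469331
politics: (22/87) × (17/22) × (10/22) × (18/22) ≈ 0.0726703
finance: (42/87) × (10/42) × (9/42) × (13/42) ≈ 0.00762374
Highest score → politics.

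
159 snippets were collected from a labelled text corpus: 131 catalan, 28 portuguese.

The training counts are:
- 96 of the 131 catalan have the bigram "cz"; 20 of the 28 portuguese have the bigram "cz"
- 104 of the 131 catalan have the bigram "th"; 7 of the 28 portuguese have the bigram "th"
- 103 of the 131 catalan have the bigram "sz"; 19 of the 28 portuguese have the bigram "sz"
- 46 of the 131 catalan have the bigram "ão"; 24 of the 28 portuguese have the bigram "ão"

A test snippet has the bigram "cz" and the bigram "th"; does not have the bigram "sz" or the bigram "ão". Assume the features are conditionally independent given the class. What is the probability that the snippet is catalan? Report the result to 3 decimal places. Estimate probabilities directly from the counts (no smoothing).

catalan: (131/159) × (96/131) × (104/131) × (28/131) × (85/131) ≈ 0.0664769
portuguese: (28/159) × (20/28) × (7/28) × (9/28) × (4/28) ≈ 0.00144397
P(catalan | x) = 0.0664769 / 0.06792087 ≈ 0.979

0.979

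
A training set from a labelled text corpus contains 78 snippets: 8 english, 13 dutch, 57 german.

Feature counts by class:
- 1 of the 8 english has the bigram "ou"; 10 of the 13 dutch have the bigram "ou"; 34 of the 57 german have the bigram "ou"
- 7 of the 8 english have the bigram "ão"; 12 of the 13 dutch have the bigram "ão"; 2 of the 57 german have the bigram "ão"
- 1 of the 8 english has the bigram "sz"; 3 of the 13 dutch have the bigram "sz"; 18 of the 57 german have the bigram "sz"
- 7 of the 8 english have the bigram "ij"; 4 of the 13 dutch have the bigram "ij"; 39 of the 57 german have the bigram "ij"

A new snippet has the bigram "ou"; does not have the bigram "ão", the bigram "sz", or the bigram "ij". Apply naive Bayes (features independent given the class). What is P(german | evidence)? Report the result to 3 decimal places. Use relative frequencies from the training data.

english: (8/78) × (1/8) × (1/8) × (7/8) × (1/8) ≈ 0.00017528
dutch: (13/78) × (10/13) × (1/13) × (10/13) × (9/13) ≈ 0.00525192
german: (57/78) × (34/57) × (55/57) × (39/57) × (18/57) ≈ 0.0908782
P(german | x) = 0.0908782 / 0.0963054 ≈ 0.944

0.944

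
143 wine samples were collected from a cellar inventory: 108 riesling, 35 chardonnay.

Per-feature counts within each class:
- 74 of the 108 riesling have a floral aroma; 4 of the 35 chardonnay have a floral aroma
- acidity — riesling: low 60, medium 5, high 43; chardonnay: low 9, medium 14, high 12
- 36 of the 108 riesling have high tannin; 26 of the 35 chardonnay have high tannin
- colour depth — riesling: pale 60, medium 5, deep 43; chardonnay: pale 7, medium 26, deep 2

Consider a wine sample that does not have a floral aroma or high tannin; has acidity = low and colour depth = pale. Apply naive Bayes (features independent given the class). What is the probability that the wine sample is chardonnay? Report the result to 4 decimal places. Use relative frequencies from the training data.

0.0554

riesling: (108/143) × (34/108) × (60/108) × (72/108) × (60/108) ≈ 0.0489223
chardonnay: (35/143) × (31/35) × (9/35) × (9/35) × (7/35) ≈ 0.00286685
P(chardonnay | x) = 0.00286685 / 0.05178915 ≈ 0.0554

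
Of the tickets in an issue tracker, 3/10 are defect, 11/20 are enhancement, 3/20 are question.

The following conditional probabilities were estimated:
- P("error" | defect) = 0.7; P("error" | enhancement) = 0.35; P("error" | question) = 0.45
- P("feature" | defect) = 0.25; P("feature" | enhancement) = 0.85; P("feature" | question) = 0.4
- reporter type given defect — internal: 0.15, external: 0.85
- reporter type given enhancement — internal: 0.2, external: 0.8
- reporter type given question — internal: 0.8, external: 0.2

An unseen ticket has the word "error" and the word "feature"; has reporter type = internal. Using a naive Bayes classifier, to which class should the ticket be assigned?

defect: 0.3 × 0.7 × 0.25 × 0.15 = 0.007875
enhancement: 0.55 × 0.35 × 0.85 × 0.2 = 0.032725
question: 0.15 × 0.45 × 0.4 × 0.8 = 0.0216
Highest score → enhancement.

enhancement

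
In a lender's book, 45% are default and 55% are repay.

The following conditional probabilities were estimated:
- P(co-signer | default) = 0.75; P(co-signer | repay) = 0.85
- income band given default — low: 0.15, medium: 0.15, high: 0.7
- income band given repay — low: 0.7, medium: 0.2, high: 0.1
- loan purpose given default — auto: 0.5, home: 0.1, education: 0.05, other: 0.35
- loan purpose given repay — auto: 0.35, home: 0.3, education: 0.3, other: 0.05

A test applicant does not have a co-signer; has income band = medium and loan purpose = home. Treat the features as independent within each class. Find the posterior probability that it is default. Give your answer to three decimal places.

default: 0.45 × (1−0.75) × 0.15 × 0.1 = 0.0016875
repay: 0.55 × (1−0.85) × 0.2 × 0.3 = 0.00495
P(default | x) = 0.0016875 / 0.0066375 ≈ 0.254

0.254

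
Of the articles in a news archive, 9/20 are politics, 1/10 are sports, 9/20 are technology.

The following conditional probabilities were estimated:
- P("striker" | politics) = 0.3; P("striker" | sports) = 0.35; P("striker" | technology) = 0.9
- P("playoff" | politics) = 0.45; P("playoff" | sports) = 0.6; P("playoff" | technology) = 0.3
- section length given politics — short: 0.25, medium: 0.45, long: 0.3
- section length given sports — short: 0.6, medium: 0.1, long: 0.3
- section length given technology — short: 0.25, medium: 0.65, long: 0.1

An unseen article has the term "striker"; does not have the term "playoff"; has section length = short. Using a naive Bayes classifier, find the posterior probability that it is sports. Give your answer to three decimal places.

politics: 0.45 × 0.3 × (1−0.45) × 0.25 = 0.0185625
sports: 0.1 × 0.35 × (1−0.6) × 0.6 = 0.0084
technology: 0.45 × 0.9 × (1−0.3) × 0.25 = 0.070875
P(sports | x) = 0.0084 / 0.0978375 ≈ 0.086

0.086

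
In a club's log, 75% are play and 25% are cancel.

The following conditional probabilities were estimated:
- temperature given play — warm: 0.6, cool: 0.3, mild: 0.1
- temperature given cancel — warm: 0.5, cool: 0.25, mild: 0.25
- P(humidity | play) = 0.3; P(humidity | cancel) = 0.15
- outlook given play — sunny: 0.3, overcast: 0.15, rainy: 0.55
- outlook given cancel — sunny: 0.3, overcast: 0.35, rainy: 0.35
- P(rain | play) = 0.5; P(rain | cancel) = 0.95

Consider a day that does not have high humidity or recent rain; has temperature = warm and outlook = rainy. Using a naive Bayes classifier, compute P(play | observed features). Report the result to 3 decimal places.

0.979

play: 0.75 × 0.6 × (1−0.3) × 0.55 × (1−0.5) = 0.086625
cancel: 0.25 × 0.5 × (1−0.15) × 0.35 × (1−0.95) = 0.001859375
P(play | x) = 0.086625 / 0.088484375 ≈ 0.979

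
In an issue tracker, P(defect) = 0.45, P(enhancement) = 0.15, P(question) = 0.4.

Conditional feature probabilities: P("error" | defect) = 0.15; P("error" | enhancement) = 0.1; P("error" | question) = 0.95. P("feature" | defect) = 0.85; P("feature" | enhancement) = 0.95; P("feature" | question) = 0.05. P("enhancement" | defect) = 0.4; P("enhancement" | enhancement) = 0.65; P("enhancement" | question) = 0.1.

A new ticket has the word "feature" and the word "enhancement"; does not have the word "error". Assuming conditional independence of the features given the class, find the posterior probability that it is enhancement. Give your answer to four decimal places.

defect: 0.45 × (1−0.15) × 0.85 × 0.4 = 0.13005
enhancement: 0.15 × (1−0.1) × 0.95 × 0.65 = 0.0833625
question: 0.4 × (1−0.95) × 0.05 × 0.1 = 0.0001
P(enhancement | x) = 0.0833625 / 0.2135125 ≈ 0.3904

0.3904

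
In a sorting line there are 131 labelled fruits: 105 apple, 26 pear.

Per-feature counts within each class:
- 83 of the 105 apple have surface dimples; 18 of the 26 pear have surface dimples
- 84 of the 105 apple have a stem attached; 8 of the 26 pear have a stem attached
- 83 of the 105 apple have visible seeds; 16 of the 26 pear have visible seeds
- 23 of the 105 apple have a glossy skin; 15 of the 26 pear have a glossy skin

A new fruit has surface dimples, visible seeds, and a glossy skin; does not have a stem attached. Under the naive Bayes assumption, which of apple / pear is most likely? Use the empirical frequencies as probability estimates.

pear

apple: (105/131) × (83/105) × (21/105) × (83/105) × (23/105) ≈ 0.0219414
pear: (26/131) × (18/26) × (18/26) × (16/26) × (15/26) ≈ 0.0337726
Highest score → pear.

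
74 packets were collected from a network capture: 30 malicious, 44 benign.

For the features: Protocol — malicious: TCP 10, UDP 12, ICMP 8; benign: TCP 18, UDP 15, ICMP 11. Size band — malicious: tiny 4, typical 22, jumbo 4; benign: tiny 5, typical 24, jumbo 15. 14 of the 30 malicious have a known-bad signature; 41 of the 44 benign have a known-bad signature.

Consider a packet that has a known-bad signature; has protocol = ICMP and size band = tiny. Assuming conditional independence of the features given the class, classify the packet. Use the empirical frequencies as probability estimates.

malicious: (30/74) × (8/30) × (4/30) × (14/30) ≈ 0.00672673
benign: (44/74) × (11/44) × (5/44) × (41/44) ≈ 0.0157402
Highest score → benign.

benign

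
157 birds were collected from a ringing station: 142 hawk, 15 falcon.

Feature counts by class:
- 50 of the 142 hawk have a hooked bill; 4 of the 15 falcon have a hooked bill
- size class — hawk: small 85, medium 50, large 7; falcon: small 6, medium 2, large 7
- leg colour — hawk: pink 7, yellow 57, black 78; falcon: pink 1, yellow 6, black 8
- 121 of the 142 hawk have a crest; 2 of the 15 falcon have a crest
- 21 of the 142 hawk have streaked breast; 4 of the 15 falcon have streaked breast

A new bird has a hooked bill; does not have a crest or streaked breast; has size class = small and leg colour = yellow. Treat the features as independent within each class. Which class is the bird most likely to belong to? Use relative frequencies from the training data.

hawk: (142/157) × (50/142) × (85/142) × (57/142) × (21/142) × (121/142) ≈ 0.00964307
falcon: (15/157) × (4/15) × (6/15) × (6/15) × (13/15) × (11/15) ≈ 0.0025908
Highest score → hawk.

hawk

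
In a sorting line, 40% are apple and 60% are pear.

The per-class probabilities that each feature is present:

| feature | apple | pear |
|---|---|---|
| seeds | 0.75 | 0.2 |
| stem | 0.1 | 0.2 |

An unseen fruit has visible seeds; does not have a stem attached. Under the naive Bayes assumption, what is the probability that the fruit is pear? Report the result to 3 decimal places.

0.262

apple: 0.4 × 0.75 × (1−0.1) = 0.27
pear: 0.6 × 0.2 × (1−0.2) = 0.096
P(pear | x) = 0.096 / 0.366 ≈ 0.262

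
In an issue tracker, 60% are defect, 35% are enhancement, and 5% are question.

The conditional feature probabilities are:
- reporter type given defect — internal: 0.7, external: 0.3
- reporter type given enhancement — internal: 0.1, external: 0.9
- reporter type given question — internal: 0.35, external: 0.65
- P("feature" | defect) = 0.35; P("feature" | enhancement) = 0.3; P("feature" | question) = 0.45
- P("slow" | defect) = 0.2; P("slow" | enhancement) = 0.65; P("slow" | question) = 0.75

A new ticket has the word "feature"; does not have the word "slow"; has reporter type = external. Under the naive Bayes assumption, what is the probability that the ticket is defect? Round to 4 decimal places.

defect: 0.6 × 0.3 × 0.35 × (1−0.2) = 0.0504
enhancement: 0.35 × 0.9 × 0.3 × (1−0.65) = 0.033075
question: 0.05 × 0.65 × 0.45 × (1−0.75) = 0.00365625
P(defect | x) = 0.0504 / 0.08713125 ≈ 0.5784

0.5784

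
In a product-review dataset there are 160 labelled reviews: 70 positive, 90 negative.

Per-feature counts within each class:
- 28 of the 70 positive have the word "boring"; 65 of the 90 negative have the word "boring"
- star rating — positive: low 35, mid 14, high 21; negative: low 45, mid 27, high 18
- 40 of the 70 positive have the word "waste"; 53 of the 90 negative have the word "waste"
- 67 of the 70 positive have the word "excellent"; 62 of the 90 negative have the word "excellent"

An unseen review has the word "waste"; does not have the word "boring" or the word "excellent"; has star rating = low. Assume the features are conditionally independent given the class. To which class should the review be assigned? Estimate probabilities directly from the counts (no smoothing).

negative

positive: (70/160) × (42/70) × (35/70) × (40/70) × (3/70) ≈ 0.00321429
negative: (90/160) × (25/90) × (45/90) × (53/90) × (28/90) ≈ 0.0143133
Highest score → negative.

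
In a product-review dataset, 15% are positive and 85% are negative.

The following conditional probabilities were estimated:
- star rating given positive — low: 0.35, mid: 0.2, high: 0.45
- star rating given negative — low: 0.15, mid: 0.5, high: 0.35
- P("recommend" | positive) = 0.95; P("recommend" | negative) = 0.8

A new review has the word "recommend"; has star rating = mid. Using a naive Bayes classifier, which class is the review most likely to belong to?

positive: 0.15 × 0.2 × 0.95 = 0.0285
negative: 0.85 × 0.5 × 0.8 = 0.34
Highest score → negative.

negative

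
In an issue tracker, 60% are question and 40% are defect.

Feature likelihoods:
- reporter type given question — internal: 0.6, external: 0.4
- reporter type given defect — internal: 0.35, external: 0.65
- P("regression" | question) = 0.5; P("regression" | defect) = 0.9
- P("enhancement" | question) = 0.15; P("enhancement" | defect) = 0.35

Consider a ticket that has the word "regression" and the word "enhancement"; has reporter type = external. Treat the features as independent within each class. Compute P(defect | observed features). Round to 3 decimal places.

0.820

question: 0.6 × 0.4 × 0.5 × 0.15 = 0.018
defect: 0.4 × 0.65 × 0.9 × 0.35 = 0.0819
P(defect | x) = 0.0819 / 0.0999 ≈ 0.820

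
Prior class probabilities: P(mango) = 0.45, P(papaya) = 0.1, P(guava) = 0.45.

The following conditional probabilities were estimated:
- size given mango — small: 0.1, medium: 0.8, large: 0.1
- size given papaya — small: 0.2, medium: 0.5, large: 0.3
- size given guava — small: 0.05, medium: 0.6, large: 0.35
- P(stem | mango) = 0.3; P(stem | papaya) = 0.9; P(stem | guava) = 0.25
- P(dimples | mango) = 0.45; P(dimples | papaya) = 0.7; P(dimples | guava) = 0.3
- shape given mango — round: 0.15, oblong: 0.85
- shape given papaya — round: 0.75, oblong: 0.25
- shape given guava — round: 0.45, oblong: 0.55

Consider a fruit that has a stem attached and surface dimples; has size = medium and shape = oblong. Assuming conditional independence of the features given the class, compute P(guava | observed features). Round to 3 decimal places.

0.185

mango: 0.45 × 0.8 × 0.3 × 0.45 × 0.85 = 0.04131
papaya: 0.1 × 0.5 × 0.9 × 0.7 × 0.25 = 0.007875
guava: 0.45 × 0.6 × 0.25 × 0.3 × 0.55 = 0.0111375
P(guava | x) = 0.0111375 / 0.0603225 ≈ 0.185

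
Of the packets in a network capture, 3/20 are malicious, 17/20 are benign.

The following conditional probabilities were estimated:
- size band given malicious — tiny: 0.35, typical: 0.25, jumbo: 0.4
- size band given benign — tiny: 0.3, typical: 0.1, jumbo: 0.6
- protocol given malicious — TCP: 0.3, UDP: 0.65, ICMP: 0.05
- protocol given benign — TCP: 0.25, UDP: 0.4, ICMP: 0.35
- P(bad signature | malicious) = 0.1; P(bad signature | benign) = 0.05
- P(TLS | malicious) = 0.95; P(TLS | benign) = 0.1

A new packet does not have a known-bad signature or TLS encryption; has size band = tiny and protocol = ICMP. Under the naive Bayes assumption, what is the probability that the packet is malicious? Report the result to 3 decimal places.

0.002

malicious: 0.15 × 0.35 × 0.05 × (1−0.1) × (1−0.95) = 0.000118125
benign: 0.85 × 0.3 × 0.35 × (1−0.05) × (1−0.1) = 0.07630875
P(malicious | x) = 0.000118125 / 0.076426875 ≈ 0.002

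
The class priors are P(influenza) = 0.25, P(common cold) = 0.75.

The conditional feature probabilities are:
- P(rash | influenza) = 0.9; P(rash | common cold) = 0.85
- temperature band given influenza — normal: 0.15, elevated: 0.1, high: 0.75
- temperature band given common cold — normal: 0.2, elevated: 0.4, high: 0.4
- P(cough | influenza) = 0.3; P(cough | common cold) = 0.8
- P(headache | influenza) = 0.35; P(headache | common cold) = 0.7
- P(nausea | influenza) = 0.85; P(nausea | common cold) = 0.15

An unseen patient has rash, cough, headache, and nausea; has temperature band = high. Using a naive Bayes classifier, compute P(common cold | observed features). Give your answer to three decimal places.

0.587

influenza: 0.25 × 0.9 × 0.75 × 0.3 × 0.35 × 0.85 = 0.0150609375
common cold: 0.75 × 0.85 × 0.4 × 0.8 × 0.7 × 0.15 = 0.02142
P(common cold | x) = 0.02142 / 0.0364809375 ≈ 0.587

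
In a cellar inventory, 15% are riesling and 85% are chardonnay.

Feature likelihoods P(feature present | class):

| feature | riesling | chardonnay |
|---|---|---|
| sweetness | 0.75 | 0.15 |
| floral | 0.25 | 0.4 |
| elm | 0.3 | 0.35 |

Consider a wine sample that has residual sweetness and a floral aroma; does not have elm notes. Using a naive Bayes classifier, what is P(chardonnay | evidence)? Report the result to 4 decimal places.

riesling: 0.15 × 0.75 × 0.25 × (1−0.3) = 0.0196875
chardonnay: 0.85 × 0.15 × 0.4 × (1−0.35) = 0.03315
P(chardonnay | x) = 0.03315 / 0.0528375 ≈ 0.6274

0.6274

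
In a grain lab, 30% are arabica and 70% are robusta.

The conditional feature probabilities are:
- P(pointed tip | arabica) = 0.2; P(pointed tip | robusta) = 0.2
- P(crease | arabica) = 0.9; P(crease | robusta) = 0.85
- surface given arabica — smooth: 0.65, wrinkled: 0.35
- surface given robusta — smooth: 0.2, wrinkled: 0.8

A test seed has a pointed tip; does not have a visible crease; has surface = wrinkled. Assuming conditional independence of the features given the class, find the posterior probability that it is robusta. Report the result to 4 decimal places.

arabica: 0.3 × 0.2 × (1−0.9) × 0.35 = 0.0021
robusta: 0.7 × 0.2 × (1−0.85) × 0.8 = 0.0168
P(robusta | x) = 0.0168 / 0.0189 ≈ 0.8889

0.8889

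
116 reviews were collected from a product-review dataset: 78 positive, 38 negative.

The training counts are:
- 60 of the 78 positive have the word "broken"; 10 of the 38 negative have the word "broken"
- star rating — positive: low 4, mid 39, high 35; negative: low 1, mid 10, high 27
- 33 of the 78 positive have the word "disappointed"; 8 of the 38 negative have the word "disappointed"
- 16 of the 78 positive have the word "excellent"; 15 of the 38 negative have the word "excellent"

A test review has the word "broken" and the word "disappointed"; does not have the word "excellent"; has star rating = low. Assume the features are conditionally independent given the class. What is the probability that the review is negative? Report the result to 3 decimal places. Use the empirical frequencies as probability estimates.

positive: (78/116) × (60/78) × (4/78) × (33/78) × (62/78) ≈ 0.00892021
negative: (38/116) × (10/38) × (1/38) × (8/38) × (23/38) ≈ 0.000289074
P(negative | x) = 0.000289074 / 0.009209284 ≈ 0.031

0.031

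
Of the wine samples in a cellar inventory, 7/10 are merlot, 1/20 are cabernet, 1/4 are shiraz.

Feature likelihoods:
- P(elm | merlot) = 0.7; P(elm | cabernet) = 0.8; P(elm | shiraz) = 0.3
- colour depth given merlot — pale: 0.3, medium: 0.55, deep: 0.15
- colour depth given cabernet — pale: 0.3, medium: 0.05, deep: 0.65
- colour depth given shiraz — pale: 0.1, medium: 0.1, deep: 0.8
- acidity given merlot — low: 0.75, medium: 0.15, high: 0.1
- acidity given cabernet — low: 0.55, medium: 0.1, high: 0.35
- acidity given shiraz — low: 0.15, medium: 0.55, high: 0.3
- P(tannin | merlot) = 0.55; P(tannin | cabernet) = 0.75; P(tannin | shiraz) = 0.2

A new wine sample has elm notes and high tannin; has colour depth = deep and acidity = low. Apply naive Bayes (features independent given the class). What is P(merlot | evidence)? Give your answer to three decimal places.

merlot: 0.7 × 0.7 × 0.15 × 0.75 × 0.55 = 0.03031875
cabernet: 0.05 × 0.8 × 0.65 × 0.55 × 0.75 = 0.010725
shiraz: 0.25 × 0.3 × 0.8 × 0.15 × 0.2 = 0.0018
P(merlot | x) = 0.03031875 / 0.04284375 ≈ 0.708

0.708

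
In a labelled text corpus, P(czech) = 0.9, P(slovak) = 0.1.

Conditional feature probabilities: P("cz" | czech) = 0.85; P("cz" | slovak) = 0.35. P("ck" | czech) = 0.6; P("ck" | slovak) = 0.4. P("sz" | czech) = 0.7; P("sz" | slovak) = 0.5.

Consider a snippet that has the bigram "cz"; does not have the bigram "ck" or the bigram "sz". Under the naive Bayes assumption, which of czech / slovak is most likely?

czech: 0.9 × 0.85 × (1−0.6) × (1−0.7) = 0.0918
slovak: 0.1 × 0.35 × (1−0.4) × (1−0.5) = 0.0105
Highest score → czech.

czech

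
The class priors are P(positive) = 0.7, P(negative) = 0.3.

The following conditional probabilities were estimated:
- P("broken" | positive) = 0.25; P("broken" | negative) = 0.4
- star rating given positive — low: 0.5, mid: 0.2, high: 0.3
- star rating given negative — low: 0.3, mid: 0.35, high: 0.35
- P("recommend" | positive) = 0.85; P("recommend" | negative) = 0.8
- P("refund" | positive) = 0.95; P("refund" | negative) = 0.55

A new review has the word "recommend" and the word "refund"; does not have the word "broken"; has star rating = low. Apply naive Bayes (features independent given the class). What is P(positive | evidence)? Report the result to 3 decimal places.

0.899

positive: 0.7 × (1−0.25) × 0.5 × 0.85 × 0.95 = 0.21196875
negative: 0.3 × (1−0.4) × 0.3 × 0.8 × 0.55 = 0.02376
P(positive | x) = 0.21196875 / 0.23572875 ≈ 0.899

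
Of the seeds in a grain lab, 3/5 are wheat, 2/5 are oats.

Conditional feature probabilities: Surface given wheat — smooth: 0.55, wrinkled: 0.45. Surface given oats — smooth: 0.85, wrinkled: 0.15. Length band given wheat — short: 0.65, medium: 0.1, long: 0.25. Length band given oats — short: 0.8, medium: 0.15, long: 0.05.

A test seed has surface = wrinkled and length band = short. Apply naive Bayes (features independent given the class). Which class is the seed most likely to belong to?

wheat: 0.6 × 0.45 × 0.65 = 0.1755
oats: 0.4 × 0.15 × 0.8 = 0.048
Highest score → wheat.

wheat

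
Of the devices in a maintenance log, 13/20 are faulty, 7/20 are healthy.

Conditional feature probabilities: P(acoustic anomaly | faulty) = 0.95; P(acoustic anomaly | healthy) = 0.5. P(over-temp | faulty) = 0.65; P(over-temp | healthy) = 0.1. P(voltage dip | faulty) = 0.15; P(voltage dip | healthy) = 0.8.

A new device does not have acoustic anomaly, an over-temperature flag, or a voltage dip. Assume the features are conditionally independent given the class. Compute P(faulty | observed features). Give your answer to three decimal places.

faulty: 0.65 × (1−0.95) × (1−0.65) × (1−0.15) = 0.00966875
healthy: 0.35 × (1−0.5) × (1−0.1) × (1−0.8) = 0.0315
P(faulty | x) = 0.00966875 / 0.04116875 ≈ 0.235

0.235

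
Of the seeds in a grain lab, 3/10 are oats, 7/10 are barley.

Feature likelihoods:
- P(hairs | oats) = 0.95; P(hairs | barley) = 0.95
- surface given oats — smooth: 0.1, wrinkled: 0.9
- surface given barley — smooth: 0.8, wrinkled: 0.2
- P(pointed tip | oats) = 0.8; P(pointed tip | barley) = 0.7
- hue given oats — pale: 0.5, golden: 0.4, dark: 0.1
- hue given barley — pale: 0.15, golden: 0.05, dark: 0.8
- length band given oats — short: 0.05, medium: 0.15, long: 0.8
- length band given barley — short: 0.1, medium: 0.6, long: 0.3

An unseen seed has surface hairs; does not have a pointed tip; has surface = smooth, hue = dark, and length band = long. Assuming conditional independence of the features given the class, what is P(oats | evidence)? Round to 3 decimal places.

0.012

oats: 0.3 × 0.95 × 0.1 × (1−0.8) × 0.1 × 0.8 = 0.000456
barley: 0.7 × 0.95 × 0.8 × (1−0.7) × 0.8 × 0.3 = 0.038304
P(oats | x) = 0.000456 / 0.03876 ≈ 0.012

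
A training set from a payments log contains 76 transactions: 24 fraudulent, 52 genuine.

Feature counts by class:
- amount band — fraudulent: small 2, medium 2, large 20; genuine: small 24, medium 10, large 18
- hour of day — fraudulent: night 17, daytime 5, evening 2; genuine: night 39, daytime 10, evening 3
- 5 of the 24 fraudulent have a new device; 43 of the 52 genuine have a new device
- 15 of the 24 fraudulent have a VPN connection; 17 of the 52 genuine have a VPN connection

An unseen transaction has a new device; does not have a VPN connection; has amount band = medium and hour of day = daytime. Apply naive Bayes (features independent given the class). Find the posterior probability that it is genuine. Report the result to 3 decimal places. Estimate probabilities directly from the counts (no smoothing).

fraudulent: (24/76) × (2/24) × (5/24) × (5/24) × (9/24) ≈ 0.000428317
genuine: (52/76) × (10/52) × (10/52) × (43/52) × (35/52) ≈ 0.0140836
P(genuine | x) = 0.0140836 / 0.014511917 ≈ 0.970

0.970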